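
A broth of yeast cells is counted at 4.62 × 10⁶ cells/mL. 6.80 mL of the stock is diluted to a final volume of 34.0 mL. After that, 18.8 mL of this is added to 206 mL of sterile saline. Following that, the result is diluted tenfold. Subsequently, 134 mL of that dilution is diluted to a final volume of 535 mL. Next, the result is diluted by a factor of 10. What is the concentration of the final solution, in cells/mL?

Overall dilution factor = 5 × 11.96 × 10 × 3.993 × 10 = 2.39 × 10⁴.
4.62 × 10⁶ cells/mL / 2.39 × 10⁴ = 194 cells/mL.

194 cells/mL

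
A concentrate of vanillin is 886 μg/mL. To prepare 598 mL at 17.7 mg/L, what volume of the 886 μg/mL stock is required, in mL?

11.9 mL

17.7 mg/L = 17.7 μg/mL.
V₁ = C₂V₂/C₁ = 17.7 × 598 / 886 = 11.9 mL.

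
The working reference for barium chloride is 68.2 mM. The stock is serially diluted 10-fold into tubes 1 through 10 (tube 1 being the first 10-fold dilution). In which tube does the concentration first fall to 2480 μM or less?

tube 2

Tube n has concentration 68.2 mM / 10ⁿ.
Need 10ⁿ ≥ 68.2 mM / 2480 μM = 27.5, so n ≥ 1.44.
First such tube: n = 2.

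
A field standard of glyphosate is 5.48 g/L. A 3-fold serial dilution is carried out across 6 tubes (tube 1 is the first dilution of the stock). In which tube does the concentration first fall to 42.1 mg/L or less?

tube 5

Tube n has concentration 5.48 g/L / 3ⁿ.
Need 3ⁿ ≥ 5.48 g/L / 42.1 mg/L = 130, so n ≥ 4.43.
First such tube: n = 5.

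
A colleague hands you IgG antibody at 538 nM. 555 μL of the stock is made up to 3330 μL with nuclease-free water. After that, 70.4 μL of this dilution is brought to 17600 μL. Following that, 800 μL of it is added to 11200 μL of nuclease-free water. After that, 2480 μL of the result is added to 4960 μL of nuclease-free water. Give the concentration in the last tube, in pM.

Overall dilution factor = 6 × 250 × 15 × 3 = 6.75 × 10⁴.
538 nM / 6.75 × 10⁴ = 7.97 × 10⁻³ nM = 7.97 pM.

7.97 pM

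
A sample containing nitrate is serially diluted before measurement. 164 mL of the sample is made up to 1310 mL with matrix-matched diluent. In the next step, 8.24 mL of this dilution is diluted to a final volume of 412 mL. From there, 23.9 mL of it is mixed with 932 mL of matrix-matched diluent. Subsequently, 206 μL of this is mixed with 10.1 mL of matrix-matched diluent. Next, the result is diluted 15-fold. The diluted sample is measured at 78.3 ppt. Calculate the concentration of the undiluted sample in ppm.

939 ppm

Overall dilution factor = 7.988 × 50 × 40.00 × 50.03 × 15 = 1.20 × 10⁷.
Original = 78.3 ppt × 1.20 × 10⁷ = 9.39 × 10⁸ ppt = 939 ppm.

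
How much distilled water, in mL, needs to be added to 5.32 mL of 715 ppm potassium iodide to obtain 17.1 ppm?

V₂ = C₁V₁/C₂ = 715 × 5.32 / 17.1 = 222 mL.
Diluent to add = V₂ − V₁ = 222 − 5.32 = 217 mL.

217 mL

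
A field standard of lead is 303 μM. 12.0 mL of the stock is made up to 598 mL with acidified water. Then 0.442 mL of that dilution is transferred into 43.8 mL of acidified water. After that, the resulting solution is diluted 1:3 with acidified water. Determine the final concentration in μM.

Overall dilution factor = 49.83 × 100.1 × 3 = 1.50 × 10⁴.
303 μM / 1.50 × 10⁴ = 0.0202 μM.

0.0202 μM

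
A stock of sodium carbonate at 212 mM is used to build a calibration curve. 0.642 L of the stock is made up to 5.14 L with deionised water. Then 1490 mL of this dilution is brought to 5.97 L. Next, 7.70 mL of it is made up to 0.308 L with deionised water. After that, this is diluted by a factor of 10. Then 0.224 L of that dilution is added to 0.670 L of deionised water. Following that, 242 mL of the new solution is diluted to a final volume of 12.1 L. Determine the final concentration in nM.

Overall dilution factor = 8.006 × 4.007 × 40 × 10 × 3.991 × 50 = 2.56 × 10⁶.
212 mM / 2.56 × 10⁶ = 8.28 × 10⁻⁵ mM = 82.8 nM.

82.8 nM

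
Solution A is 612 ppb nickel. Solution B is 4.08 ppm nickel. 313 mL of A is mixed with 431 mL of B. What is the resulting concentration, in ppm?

2.62 ppm

C_B = 4.08 ppm = 4080 ppb.
C_mix = (C_A·V_A + C_B·V_B)/(V_A + V_B) = (612×313 + 4080×431) / 744.0 = 2621 ppb = 2.62 ppm.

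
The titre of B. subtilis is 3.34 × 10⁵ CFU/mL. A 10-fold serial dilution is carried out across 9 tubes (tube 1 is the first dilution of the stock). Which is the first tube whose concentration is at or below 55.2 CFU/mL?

Tube n has concentration 3.34 × 10⁵ CFU/mL / 10ⁿ.
Need 10ⁿ ≥ 3.34 × 10⁵ CFU/mL / 55.2 CFU/mL = 6051, so n ≥ 3.78.
First such tube: n = 4.

tube 4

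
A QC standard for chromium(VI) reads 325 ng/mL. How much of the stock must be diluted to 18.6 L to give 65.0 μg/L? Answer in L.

3.72 L

65.0 μg/L = 65.0 ng/mL.
V₁ = C₂V₂/C₁ = 65.0 × 18.6 / 325 = 3.72 L.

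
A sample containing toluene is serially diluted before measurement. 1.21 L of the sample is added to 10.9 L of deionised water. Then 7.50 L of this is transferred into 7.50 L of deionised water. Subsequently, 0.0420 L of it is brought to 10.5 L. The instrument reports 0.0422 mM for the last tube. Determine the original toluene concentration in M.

0.211 M

Overall dilution factor = 10.01 × 2 × 250 = 5004.
Original = 0.0422 mM × 5004 = 211 mM = 0.211 M.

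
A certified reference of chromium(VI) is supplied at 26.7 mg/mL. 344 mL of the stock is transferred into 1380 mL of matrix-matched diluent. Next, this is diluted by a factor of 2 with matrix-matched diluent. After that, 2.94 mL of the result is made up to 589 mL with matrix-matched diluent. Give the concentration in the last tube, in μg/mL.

13.3 μg/mL

Overall dilution factor = 5.012 × 2 × 200.3 = 2008.
26.7 mg/mL / 2008 = 0.0133 mg/mL = 13.3 μg/mL.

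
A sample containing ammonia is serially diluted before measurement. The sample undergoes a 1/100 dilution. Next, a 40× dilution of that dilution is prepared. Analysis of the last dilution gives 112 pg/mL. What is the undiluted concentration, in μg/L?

448 μg/L

Overall dilution factor = 100 × 40 = 4000.
Original = 112 pg/mL × 4000 = 4.48 × 10⁵ pg/mL = 448 μg/L.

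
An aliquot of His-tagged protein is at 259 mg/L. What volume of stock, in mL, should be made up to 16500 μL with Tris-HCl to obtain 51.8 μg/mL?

51.8 μg/mL = 51.8 mg/L.
V₁ = C₂V₂/C₁ = 51.8 × 16500 / 259 = 3300 μL = 3.30 mL.

3.30 mL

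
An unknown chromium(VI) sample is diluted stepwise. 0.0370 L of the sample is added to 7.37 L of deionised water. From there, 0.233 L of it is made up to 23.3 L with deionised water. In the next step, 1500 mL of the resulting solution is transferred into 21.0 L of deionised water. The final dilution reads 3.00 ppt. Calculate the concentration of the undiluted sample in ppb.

Overall dilution factor = 200.2 × 100 × 15 = 3.00 × 10⁵.
Original = 3.00 ppt × 3.00 × 10⁵ = 9.01 × 10⁵ ppt = 901 ppb.

901 ppb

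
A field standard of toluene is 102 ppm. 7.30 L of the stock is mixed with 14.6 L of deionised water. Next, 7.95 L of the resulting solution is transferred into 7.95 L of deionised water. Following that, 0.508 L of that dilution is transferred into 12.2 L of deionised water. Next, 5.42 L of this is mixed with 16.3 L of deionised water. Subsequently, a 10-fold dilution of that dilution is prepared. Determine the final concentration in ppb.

17.0 ppb

Overall dilution factor = 3 × 2 × 25.02 × 4.007 × 10 = 6015.
102 ppm / 6015 = 0.0170 ppm = 17.0 ppb.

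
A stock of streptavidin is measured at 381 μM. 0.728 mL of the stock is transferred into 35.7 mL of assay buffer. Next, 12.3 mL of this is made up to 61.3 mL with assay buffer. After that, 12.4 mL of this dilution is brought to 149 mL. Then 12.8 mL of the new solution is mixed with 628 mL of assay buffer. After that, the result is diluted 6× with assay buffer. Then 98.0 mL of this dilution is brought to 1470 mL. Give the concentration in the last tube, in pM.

28.2 pM

Overall dilution factor = 50.04 × 4.984 × 12.02 × 50.06 × 6 × 15 = 1.35 × 10⁷.
381 μM / 1.35 × 10⁷ = 2.82 × 10⁻⁵ μM = 28.2 pM.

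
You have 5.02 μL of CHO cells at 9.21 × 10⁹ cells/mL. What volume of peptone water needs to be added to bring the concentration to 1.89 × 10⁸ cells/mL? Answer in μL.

V₂ = C₁V₁/C₂ = 9.21 × 10⁹ × 5.02 / 1.89 × 10⁸ = 245 μL.
Diluent to add = V₂ − V₁ = 245 − 5.02 = 240 μL.

240 μL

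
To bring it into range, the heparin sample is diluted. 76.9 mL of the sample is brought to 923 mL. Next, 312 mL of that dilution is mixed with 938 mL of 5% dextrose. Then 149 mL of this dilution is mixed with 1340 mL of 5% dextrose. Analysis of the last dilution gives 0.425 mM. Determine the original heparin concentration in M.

Overall dilution factor = 12.00 × 4.006 × 9.993 = 481.
Original = 0.425 mM × 481 = 204 mM = 0.204 M.

0.204 M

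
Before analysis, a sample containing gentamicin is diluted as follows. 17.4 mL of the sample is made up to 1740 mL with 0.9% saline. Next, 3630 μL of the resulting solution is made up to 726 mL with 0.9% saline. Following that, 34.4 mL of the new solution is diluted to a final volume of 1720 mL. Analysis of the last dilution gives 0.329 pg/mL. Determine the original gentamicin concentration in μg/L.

Overall dilution factor = 100 × 200 × 50 = 1.00 × 10⁶.
Original = 0.329 pg/mL × 1.00 × 10⁶ = 3.29 × 10⁵ pg/mL = 329 μg/L.

329 μg/L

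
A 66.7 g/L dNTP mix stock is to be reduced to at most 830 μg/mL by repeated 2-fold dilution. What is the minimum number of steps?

Need 2ⁿ ≥ 80.4, so n ≥ log(80.4)/log(2) = 6.33.
Minimum whole steps: n = 7.

7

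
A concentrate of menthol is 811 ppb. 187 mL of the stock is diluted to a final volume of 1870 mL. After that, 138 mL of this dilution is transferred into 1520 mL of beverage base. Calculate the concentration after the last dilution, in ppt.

Overall dilution factor = 10 × 12.01 = 120.
811 ppb / 120 = 6.75 ppb = 6750 ppt.

6750 ppt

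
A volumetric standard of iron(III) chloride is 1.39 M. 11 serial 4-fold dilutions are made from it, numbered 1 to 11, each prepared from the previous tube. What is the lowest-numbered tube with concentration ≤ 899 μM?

tube 6

Tube n has concentration 1.39 M / 4ⁿ.
Need 4ⁿ ≥ 1.39 M / 899 μM = 1546, so n ≥ 5.30.
First such tube: n = 6.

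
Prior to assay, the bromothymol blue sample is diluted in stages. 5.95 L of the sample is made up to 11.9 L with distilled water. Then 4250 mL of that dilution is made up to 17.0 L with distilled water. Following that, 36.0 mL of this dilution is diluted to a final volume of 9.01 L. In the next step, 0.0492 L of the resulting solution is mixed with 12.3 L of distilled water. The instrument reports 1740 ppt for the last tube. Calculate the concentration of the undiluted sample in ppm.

874 ppm

Overall dilution factor = 2 × 4 × 250.3 × 251 = 5.03 × 10⁵.
Original = 1740 ppt × 5.03 × 10⁵ = 8.74 × 10⁸ ppt = 874 ppm.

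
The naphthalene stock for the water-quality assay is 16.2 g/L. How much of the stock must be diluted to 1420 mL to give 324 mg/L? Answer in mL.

28.4 mL

324 mg/L = 0.324 g/L.
V₁ = C₂V₂/C₁ = 0.324 × 1420 / 16.2 = 28.4 mL.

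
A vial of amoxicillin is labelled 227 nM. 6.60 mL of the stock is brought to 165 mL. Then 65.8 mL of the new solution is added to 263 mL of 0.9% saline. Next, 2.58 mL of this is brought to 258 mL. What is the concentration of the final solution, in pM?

18.2 pM

Overall dilution factor = 25 × 4.997 × 100 = 1.25 × 10⁴.
227 nM / 1.25 × 10⁴ = 0.0182 nM = 18.2 pM.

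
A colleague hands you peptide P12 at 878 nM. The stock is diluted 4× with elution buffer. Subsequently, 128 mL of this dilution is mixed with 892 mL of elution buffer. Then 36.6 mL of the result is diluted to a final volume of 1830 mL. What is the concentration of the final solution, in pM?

551 pM

Overall dilution factor = 4 × 7.969 × 50 = 1594.
878 nM / 1594 = 0.551 nM = 551 pM.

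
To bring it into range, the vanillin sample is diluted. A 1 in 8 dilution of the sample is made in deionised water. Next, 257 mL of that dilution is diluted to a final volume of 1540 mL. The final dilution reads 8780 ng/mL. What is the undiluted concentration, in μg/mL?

421 μg/mL

Overall dilution factor = 8 × 5.992 = 47.9.
Original = 8780 ng/mL × 47.9 = 4.21 × 10⁵ ng/mL = 421 μg/mL.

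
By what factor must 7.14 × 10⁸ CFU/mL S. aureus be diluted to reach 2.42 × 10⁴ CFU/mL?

Factor = C₀/C_target = 7.14 × 10⁸ CFU/mL / 2.42 × 10⁴ CFU/mL = 2.95 × 10⁴.

2.95 × 10⁴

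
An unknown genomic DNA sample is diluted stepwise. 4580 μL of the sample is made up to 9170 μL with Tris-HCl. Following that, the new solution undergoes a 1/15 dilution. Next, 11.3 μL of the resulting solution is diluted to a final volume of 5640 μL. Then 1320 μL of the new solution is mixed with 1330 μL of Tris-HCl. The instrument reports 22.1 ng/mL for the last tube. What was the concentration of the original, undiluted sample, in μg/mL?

Overall dilution factor = 2.002 × 15 × 499.1 × 2.008 = 3.01 × 10⁴.
Original = 22.1 ng/mL × 3.01 × 10⁴ = 6.65 × 10⁵ ng/mL = 665 μg/mL.

665 μg/mL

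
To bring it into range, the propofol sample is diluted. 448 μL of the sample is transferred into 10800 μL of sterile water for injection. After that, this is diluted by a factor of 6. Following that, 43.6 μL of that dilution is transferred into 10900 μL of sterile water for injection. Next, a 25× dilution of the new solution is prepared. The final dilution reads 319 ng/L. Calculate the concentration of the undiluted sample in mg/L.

302 mg/L

Overall dilution factor = 25.11 × 6 × 251 × 25 = 9.45 × 10⁵.
Original = 319 ng/L × 9.45 × 10⁵ = 3.02 × 10⁸ ng/L = 302 mg/L.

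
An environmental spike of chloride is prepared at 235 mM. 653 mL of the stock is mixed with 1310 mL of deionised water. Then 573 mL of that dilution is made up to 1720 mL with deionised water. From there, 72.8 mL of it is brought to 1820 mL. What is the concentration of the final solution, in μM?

Overall dilution factor = 3.006 × 3.002 × 25 = 226.
235 mM / 226 = 1.04 mM = 1040 μM.

1040 μM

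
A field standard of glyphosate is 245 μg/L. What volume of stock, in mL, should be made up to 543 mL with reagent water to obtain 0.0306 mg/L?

67.8 mL

0.0306 mg/L = 30.6 μg/L.
V₁ = C₂V₂/C₁ = 30.6 × 543 / 245 = 67.8 mL.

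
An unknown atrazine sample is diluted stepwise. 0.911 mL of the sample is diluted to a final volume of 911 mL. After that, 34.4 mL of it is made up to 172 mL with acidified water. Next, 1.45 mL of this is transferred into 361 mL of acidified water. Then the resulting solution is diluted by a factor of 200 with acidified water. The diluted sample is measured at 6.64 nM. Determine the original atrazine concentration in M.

1.66 M

Overall dilution factor = 1000 × 5 × 250.0 × 200 = 2.50 × 10⁸.
Original = 6.64 nM × 2.50 × 10⁸ = 1.66 × 10⁹ nM = 1.66 M.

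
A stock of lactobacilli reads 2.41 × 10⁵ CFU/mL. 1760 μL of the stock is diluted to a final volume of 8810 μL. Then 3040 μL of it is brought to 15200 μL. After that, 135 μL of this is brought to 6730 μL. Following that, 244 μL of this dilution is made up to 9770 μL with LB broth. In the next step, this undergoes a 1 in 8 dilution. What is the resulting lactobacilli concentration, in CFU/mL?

0.603 CFU/mL

Overall dilution factor = 5.006 × 5 × 49.85 × 40.04 × 8 = 4.00 × 10⁵.
2.41 × 10⁵ CFU/mL / 4.00 × 10⁵ = 0.603 CFU/mL.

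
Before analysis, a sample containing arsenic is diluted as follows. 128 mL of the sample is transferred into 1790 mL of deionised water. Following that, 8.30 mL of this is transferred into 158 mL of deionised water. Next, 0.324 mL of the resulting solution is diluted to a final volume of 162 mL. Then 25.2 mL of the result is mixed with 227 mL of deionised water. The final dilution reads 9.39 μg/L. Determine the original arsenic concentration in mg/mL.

Overall dilution factor = 14.98 × 20.04 × 500 × 10.01 = 1.50 × 10⁶.
Original = 9.39 μg/L × 1.50 × 10⁶ = 1.41 × 10⁷ μg/L = 14.1 mg/mL.

14.1 mg/mL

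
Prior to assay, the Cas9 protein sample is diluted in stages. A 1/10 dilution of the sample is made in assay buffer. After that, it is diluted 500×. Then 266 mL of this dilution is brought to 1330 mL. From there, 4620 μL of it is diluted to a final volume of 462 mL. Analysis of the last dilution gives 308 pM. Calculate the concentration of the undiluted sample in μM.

770 μM

Overall dilution factor = 10 × 500 × 5 × 100 = 2.50 × 10⁶.
Original = 308 pM × 2.50 × 10⁶ = 7.70 × 10⁸ pM = 770 μM.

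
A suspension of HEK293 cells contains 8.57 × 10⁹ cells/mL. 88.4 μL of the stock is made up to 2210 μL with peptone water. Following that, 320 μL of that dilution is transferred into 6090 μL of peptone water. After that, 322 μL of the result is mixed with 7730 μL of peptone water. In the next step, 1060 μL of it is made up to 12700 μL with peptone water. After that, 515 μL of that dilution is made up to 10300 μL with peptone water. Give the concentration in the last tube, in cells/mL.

Overall dilution factor = 25 × 20.03 × 25.01 × 11.98 × 20 = 3.00 × 10⁶.
8.57 × 10⁹ cells/mL / 3.00 × 10⁶ = 2860 cells/mL.

2860 cells/mL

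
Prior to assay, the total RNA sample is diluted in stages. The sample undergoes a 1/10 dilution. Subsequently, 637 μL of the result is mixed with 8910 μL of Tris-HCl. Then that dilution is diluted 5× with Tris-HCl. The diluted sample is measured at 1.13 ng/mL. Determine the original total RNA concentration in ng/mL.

847 ng/mL

Overall dilution factor = 10 × 14.99 × 5 = 749.
Original = 1.13 ng/mL × 749 = 847 ng/mL.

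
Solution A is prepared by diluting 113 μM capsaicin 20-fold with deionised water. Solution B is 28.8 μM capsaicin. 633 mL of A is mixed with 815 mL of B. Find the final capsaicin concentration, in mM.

C_A = 113 μM / 20 = 5.65 μM.
C_mix = (C_A·V_A + C_B·V_B)/(V_A + V_B) = (5.65×633 + 28.8×815) / 1448 = 18.7 μM = 0.0187 mM.

0.0187 mM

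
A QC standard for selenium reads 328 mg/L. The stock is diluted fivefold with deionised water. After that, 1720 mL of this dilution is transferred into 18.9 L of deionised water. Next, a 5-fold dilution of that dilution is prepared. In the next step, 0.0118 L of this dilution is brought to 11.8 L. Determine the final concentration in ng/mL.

1.09 ng/mL

Overall dilution factor = 5 × 11.99 × 5 × 1000 = 3.00 × 10⁵.
328 mg/L / 3.00 × 10⁵ = 1.09 × 10⁻³ mg/L = 1.09 ng/mL.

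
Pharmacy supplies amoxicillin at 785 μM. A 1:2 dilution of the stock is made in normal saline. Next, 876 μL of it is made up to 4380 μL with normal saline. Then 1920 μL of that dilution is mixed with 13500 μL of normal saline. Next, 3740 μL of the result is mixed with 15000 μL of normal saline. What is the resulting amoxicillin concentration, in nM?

Overall dilution factor = 2 × 5 × 8.031 × 5.011 = 402.
785 μM / 402 = 1.95 μM = 1950 nM.

1950 nM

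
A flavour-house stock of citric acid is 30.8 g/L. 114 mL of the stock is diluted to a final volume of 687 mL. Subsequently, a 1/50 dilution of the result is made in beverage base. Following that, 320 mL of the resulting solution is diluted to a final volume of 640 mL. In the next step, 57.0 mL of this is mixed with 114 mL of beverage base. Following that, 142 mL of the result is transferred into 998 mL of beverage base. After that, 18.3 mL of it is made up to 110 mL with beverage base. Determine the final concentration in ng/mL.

Overall dilution factor = 6.026 × 50 × 2 × 3 × 8.028 × 6.011 = 8.72 × 10⁴.
30.8 g/L / 8.72 × 10⁴ = 3.53 × 10⁻⁴ g/L = 353 ng/mL.

353 ng/mL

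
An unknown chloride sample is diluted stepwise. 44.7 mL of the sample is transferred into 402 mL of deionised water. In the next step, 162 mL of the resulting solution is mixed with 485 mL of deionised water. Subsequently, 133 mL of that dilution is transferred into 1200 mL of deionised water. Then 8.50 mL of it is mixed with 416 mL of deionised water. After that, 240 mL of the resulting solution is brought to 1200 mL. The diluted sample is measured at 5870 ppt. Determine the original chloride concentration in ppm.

Overall dilution factor = 9.993 × 3.994 × 10.02 × 49.94 × 5 = 9.99 × 10⁴.
Original = 5870 ppt × 9.99 × 10⁴ = 5.86 × 10⁸ ppt = 586 ppm.

586 ppm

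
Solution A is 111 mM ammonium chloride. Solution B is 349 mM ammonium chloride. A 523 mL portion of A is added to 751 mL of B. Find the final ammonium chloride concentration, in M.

C_mix = (C_A·V_A + C_B·V_B)/(V_A + V_B) = (111×523 + 349×751) / 1274 = 251 mM = 0.251 M.

0.251 M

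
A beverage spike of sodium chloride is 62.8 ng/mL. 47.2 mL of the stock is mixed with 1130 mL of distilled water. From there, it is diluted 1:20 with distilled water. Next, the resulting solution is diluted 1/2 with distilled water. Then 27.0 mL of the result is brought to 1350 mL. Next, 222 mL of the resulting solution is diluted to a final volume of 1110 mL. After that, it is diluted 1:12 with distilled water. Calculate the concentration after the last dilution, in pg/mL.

0.0210 pg/mL

Overall dilution factor = 24.94 × 20 × 2 × 50 × 5 × 12 = 2.99 × 10⁶.
62.8 ng/mL / 2.99 × 10⁶ = 2.10 × 10⁻⁵ ng/mL = 0.0210 pg/mL.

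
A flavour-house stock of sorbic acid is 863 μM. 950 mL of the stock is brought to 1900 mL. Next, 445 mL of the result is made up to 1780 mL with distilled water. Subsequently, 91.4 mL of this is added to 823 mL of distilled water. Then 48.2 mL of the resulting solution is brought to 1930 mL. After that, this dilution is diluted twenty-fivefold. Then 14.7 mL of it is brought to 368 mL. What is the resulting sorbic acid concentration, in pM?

Overall dilution factor = 2 × 4 × 10.00 × 40.04 × 25 × 25.03 = 2.01 × 10⁶.
863 μM / 2.01 × 10⁶ = 4.30 × 10⁻⁴ μM = 430 pM.

430 pM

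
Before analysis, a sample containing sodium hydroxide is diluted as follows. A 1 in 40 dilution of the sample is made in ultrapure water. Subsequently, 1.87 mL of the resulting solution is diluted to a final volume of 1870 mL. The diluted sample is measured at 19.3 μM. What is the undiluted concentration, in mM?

772 mM

Overall dilution factor = 40 × 1000 = 4.00 × 10⁴.
Original = 19.3 μM × 4.00 × 10⁴ = 7.72 × 10⁵ μM = 772 mM.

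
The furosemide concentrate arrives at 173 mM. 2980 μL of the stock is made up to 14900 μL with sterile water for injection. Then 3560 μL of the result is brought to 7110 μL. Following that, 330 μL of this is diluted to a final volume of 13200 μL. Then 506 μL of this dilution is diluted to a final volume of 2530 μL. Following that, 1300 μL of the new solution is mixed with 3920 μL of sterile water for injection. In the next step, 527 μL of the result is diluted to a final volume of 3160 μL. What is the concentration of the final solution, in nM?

Overall dilution factor = 5 × 1.997 × 40 × 5 × 4.015 × 5.996 = 4.81 × 10⁴.
173 mM / 4.81 × 10⁴ = 3.60 × 10⁻³ mM = 3600 nM.

3600 nM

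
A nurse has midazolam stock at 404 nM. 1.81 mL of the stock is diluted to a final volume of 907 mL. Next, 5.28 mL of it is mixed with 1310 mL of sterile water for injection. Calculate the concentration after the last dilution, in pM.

3.24 pM

Overall dilution factor = 501.1 × 249.1 = 1.25 × 10⁵.
404 nM / 1.25 × 10⁵ = 3.24 × 10⁻³ nM = 3.24 pM.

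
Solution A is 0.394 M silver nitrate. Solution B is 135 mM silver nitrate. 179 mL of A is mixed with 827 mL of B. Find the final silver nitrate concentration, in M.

C_B = 135 mM = 0.135 M.
C_mix = (C_A·V_A + C_B·V_B)/(V_A + V_B) = (0.394×179 + 0.135×827) / 1006 = 0.181 M.

0.181 M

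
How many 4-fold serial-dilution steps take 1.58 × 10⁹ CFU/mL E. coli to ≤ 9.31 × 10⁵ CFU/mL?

6

Need 4ⁿ ≥ 1697, so n ≥ log(1697)/log(4) = 5.36.
Minimum whole steps: n = 6.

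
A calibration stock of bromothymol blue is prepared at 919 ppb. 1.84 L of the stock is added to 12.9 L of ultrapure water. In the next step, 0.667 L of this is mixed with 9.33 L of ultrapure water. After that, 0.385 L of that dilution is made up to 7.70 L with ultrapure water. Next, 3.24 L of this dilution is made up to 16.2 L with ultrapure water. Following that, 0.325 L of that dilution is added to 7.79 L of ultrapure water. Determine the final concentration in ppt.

Overall dilution factor = 8.011 × 14.99 × 20 × 5 × 24.97 = 3.00 × 10⁵.
919 ppb / 3.00 × 10⁵ = 3.07 × 10⁻³ ppb = 3.07 ppt.

3.07 ppt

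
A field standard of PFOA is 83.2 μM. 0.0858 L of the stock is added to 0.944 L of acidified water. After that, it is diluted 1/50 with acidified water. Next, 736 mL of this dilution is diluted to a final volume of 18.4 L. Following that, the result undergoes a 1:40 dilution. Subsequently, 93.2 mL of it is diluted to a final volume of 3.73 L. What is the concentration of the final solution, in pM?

Overall dilution factor = 12.00 × 50 × 25 × 40 × 40.02 = 2.40 × 10⁷.
83.2 μM / 2.40 × 10⁷ = 3.46 × 10⁻⁶ μM = 3.46 pM.

3.46 pM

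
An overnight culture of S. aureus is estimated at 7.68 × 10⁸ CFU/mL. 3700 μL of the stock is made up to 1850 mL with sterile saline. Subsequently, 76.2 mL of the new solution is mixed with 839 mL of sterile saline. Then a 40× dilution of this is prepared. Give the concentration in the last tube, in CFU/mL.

3200 CFU/mL

Overall dilution factor = 500 × 12.01 × 40 = 2.40 × 10⁵.
7.68 × 10⁸ CFU/mL / 2.40 × 10⁵ = 3200 CFU/mL.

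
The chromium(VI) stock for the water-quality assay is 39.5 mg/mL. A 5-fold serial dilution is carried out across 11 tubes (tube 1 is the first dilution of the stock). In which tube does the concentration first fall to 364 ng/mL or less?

tube 8

Tube n has concentration 39.5 mg/mL / 5ⁿ.
Need 5ⁿ ≥ 39.5 mg/mL / 364 ng/mL = 1.09 × 10⁵, so n ≥ 7.20.
First such tube: n = 8.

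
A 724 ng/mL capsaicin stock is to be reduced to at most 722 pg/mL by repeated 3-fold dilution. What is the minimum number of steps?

Need 3ⁿ ≥ 1003, so n ≥ log(1003)/log(3) = 6.29.
Minimum whole steps: n = 7.

7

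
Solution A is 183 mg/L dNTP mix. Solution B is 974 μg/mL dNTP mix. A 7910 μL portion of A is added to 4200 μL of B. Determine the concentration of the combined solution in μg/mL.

C_B = 974 μg/mL = 974 mg/L.
C_mix = (C_A·V_A + C_B·V_B)/(V_A + V_B) = (183×7910 + 974×4200) / 12110 = 457 mg/L = 457 μg/mL.

457 μg/mL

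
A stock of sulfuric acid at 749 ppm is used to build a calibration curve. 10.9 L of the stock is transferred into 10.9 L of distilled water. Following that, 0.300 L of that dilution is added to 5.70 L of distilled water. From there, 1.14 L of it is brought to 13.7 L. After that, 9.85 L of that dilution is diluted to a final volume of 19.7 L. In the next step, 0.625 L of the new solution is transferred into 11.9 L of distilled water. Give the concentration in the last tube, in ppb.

Overall dilution factor = 2 × 20 × 12.02 × 2 × 20.04 = 1.93 × 10⁴.
749 ppm / 1.93 × 10⁴ = 0.0389 ppm = 38.9 ppb.

38.9 ppb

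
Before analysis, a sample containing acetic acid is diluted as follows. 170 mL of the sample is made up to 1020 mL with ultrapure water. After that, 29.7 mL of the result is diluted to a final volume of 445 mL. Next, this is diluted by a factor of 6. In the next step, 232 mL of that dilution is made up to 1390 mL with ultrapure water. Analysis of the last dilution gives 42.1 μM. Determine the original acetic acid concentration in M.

0.136 M

Overall dilution factor = 6 × 14.98 × 6 × 5.991 = 3232.
Original = 42.1 μM × 3232 = 1.36 × 10⁵ μM = 0.136 M.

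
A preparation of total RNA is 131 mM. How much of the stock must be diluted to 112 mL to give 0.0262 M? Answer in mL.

0.0262 M = 26.2 mM.
V₁ = C₂V₂/C₁ = 26.2 × 112 / 131 = 22.4 mL.

22.4 mL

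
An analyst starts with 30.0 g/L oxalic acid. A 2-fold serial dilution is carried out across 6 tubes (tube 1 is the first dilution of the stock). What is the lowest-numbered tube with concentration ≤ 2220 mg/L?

tube 4

Tube n has concentration 30.0 g/L / 2ⁿ.
Need 2ⁿ ≥ 30.0 g/L / 2220 mg/L = 13.5, so n ≥ 3.76.
First such tube: n = 4.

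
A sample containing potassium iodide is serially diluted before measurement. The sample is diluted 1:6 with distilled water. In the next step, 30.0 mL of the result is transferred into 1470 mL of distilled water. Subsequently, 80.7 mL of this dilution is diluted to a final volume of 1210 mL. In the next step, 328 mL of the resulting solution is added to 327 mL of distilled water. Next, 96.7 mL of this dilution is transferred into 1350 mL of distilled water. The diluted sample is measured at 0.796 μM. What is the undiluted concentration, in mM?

Overall dilution factor = 6 × 50 × 14.99 × 1.997 × 14.96 = 1.34 × 10⁵.
Original = 0.796 μM × 1.34 × 10⁵ = 1.07 × 10⁵ μM = 107 mM.

107 mM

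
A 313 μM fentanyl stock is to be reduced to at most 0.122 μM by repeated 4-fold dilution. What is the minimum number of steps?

6

Need 4ⁿ ≥ 2566, so n ≥ log(2566)/log(4) = 5.66.
Minimum whole steps: n = 6.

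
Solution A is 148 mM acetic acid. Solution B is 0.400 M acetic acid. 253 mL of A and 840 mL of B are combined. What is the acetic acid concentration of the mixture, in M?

0.342 M

C_B = 0.400 M = 400 mM.
C_mix = (C_A·V_A + C_B·V_B)/(V_A + V_B) = (148×253 + 400×840) / 1093 = 342 mM = 0.342 M.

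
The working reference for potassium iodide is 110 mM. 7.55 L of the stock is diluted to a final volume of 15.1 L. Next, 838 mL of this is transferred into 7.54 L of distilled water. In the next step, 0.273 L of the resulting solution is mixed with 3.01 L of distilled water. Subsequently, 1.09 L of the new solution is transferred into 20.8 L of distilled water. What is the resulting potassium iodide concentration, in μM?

Overall dilution factor = 2 × 9.998 × 12.03 × 20.08 = 4829.
110 mM / 4829 = 0.0228 mM = 22.8 μM.

22.8 μM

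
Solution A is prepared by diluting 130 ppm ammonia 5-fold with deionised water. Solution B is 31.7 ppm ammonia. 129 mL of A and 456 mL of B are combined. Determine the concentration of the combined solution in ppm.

C_A = 130 ppm / 5 = 26.0 ppm.
C_mix = (C_A·V_A + C_B·V_B)/(V_A + V_B) = (26.0×129 + 31.7×456) / 585.0 = 30.4 ppm.

30.4 ppm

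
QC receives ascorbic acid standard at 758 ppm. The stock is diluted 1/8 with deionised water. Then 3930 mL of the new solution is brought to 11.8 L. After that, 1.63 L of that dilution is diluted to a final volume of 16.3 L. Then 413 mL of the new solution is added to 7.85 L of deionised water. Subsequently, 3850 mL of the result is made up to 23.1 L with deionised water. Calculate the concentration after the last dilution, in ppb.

26.3 ppb

Overall dilution factor = 8 × 3.003 × 10 × 20.01 × 6 = 2.88 × 10⁴.
758 ppm / 2.88 × 10⁴ = 0.0263 ppm = 26.3 ppb.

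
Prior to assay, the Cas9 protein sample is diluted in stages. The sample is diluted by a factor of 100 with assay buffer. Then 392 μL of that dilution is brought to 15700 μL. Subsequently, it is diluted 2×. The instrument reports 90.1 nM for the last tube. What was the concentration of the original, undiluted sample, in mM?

Overall dilution factor = 100 × 40.05 × 2 = 8010.
Original = 90.1 nM × 8010 = 7.22 × 10⁵ nM = 0.722 mM.

0.722 mM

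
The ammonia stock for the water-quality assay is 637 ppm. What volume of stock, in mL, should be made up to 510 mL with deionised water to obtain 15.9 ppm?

V₁ = C₂V₂/C₁ = 15.9 × 510 / 637 = 12.7 mL.

12.7 mL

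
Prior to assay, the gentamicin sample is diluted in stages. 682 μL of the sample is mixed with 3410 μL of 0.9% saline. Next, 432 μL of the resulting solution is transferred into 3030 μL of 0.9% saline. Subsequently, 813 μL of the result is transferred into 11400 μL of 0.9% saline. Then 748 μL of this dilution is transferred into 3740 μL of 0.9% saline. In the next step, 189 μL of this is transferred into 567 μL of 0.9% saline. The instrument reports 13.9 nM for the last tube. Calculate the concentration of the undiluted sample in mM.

Overall dilution factor = 6 × 8.014 × 15.02 × 6 × 4 = 1.73 × 10⁴.
Original = 13.9 nM × 1.73 × 10⁴ = 2.41 × 10⁵ nM = 0.241 mM.

0.241 mM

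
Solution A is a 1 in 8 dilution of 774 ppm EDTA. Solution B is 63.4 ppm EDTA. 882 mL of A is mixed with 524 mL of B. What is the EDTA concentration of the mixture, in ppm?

84.3 ppm

C_A = 774 ppm / 8 = 96.8 ppm.
C_mix = (C_A·V_A + C_B·V_B)/(V_A + V_B) = (96.8×882 + 63.4×524) / 1406 = 84.3 ppm.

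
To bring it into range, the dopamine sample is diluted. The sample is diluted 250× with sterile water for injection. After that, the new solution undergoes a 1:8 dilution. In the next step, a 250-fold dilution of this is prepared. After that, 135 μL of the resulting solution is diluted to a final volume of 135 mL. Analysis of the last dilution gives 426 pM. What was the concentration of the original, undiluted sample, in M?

0.213 M

Overall dilution factor = 250 × 8 × 250 × 1000 = 5.00 × 10⁸.
Original = 426 pM × 5.00 × 10⁸ = 2.13 × 10¹¹ pM = 0.213 M.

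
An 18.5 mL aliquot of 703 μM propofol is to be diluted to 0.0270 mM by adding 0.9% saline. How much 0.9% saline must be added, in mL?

463 mL

0.0270 mM = 27.0 μM.
V₂ = C₁V₁/C₂ = 703 × 18.5 / 27.0 = 482 mL.
Diluent to add = V₂ − V₁ = 482 − 18.5 = 463 mL.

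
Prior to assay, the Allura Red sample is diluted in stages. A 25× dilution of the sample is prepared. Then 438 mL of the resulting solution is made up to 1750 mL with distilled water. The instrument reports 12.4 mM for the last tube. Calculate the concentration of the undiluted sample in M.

1.24 M

Overall dilution factor = 25 × 3.995 = 99.9.
Original = 12.4 mM × 99.9 = 1239 mM = 1.24 M.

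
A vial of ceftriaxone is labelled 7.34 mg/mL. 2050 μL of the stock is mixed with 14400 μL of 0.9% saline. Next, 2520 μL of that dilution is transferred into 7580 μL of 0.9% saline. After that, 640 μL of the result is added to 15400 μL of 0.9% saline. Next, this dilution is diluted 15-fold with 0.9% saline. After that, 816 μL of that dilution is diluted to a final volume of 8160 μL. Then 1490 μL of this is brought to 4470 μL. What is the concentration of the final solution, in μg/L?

Overall dilution factor = 8.024 × 4.008 × 25.06 × 15 × 10 × 3 = 3.63 × 10⁵.
7.34 mg/mL / 3.63 × 10⁵ = 2.02 × 10⁻⁵ mg/mL = 20.2 μg/L.

20.2 μg/L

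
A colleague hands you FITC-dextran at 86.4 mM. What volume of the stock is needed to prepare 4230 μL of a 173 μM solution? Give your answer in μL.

8.47 μL

173 μM = 0.173 mM.
V₁ = C₂V₂/C₁ = 0.173 × 4230 / 86.4 = 8.47 μL.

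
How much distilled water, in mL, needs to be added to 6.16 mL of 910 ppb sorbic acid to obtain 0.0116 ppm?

0.0116 ppm = 11.6 ppb.
V₂ = C₁V₁/C₂ = 910 × 6.16 / 11.6 = 483 mL.
Diluent to add = V₂ − V₁ = 483 − 6.16 = 477 mL.

477 mL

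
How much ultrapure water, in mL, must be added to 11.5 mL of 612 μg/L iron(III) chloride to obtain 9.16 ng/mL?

757 mL

9.16 ng/mL = 9.16 μg/L.
V₂ = C₁V₁/C₂ = 612 × 11.5 / 9.16 = 768 mL.
Diluent to add = V₂ − V₁ = 768 − 11.5 = 757 mL.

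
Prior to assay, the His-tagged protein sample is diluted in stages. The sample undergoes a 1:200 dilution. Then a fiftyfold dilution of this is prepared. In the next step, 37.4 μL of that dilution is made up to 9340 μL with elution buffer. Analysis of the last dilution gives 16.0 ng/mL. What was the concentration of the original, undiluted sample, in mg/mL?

Overall dilution factor = 200 × 50 × 249.7 = 2.50 × 10⁶.
Original = 16.0 ng/mL × 2.50 × 10⁶ = 4.00 × 10⁷ ng/mL = 40.0 mg/mL.

40.0 mg/mL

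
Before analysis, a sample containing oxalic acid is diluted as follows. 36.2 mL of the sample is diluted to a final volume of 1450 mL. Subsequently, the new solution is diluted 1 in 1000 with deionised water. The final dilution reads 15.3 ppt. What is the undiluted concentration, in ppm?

Overall dilution factor = 40.06 × 1000 = 4.01 × 10⁴.
Original = 15.3 ppt × 4.01 × 10⁴ = 6.13 × 10⁵ ppt = 0.613 ppm.

0.613 ppm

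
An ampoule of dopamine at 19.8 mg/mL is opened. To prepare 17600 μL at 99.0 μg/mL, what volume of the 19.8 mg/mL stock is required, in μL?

99.0 μg/mL = 0.0990 mg/mL.
V₁ = C₂V₂/C₁ = 0.0990 × 17600 / 19.8 = 88.0 μL.

88.0 μL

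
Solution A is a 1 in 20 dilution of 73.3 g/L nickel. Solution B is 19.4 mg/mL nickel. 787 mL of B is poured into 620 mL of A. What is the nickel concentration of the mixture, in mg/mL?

C_A = 73.3 g/L / 20 = 3.67 g/L.
C_B = 19.4 mg/mL = 19.4 g/L.
C_mix = (C_A·V_A + C_B·V_B)/(V_A + V_B) = (3.67×620 + 19.4×787) / 1407 = 12.5 g/L = 12.5 mg/mL.

12.5 mg/mL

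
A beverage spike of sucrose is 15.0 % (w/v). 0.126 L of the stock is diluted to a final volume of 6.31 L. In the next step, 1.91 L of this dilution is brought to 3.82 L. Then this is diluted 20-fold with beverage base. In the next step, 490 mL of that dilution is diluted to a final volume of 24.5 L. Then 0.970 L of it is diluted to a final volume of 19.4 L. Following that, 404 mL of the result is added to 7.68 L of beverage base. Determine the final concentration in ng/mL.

3.74 ng/mL

Overall dilution factor = 50.08 × 2 × 20 × 50 × 20 × 20.01 = 4.01 × 10⁷.
15.0 % (w/v) / 4.01 × 10⁷ = 3.74 × 10⁻⁷ % (w/v) = 3.74 ng/mL.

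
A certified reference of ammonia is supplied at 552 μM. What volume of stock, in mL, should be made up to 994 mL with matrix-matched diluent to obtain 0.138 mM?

249 mL

0.138 mM = 138 μM.
V₁ = C₂V₂/C₁ = 138 × 994 / 552 = 249 mL.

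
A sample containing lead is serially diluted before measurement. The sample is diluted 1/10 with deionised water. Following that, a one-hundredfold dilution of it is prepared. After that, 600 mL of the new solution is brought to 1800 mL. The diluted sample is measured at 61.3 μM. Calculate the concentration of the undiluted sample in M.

Overall dilution factor = 10 × 100 × 3 = 3000.
Original = 61.3 μM × 3000 = 1.84 × 10⁵ μM = 0.184 M.

0.184 M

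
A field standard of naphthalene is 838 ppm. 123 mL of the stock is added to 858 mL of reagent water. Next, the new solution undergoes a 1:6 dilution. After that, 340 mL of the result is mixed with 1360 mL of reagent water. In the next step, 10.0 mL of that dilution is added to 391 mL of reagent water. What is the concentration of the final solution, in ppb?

87.3 ppb

Overall dilution factor = 7.976 × 6 × 5 × 40.10 = 9595.
838 ppm / 9595 = 0.0873 ppm = 87.3 ppb.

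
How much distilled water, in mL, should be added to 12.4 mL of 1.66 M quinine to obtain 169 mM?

109 mL

169 mM = 0.169 M.
V₂ = C₁V₁/C₂ = 1.66 × 12.4 / 0.169 = 122 mL.
Diluent to add = V₂ − V₁ = 122 − 12.4 = 109 mL.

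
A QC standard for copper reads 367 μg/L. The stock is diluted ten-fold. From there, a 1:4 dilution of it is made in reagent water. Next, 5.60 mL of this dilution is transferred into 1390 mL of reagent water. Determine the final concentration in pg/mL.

Overall dilution factor = 10 × 4 × 249.2 = 9969.
367 μg/L / 9969 = 0.0368 μg/L = 36.8 pg/mL.

36.8 pg/mL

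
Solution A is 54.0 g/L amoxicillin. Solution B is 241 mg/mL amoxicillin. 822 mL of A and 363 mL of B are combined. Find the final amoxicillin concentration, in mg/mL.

C_B = 241 mg/mL = 241 g/L.
C_mix = (C_A·V_A + C_B·V_B)/(V_A + V_B) = (54.0×822 + 241×363) / 1185 = 111 g/L = 111 mg/mL.

111 mg/mL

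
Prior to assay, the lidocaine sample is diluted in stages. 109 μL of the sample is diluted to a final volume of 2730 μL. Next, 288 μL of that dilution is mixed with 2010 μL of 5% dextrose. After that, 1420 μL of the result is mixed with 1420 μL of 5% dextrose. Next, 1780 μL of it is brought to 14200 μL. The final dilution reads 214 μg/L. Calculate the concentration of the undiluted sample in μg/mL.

Overall dilution factor = 25.05 × 7.979 × 2 × 7.978 = 3189.
Original = 214 μg/L × 3189 = 6.82 × 10⁵ μg/L = 682 μg/mL.

682 μg/mL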